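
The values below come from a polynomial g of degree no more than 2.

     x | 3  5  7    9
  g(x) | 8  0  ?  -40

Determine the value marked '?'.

-16

The 3 known points determine the degree-2 polynomial uniquely.
Write g(x) = ax^2 + bx + c. Substituting each data point gives a linear system:
  9a + 3b + c = 8
  25a + 5b + c = 0
  81a + 9b + c = -40
Solving the system yields a = -1, b = 4, c = 5.
So g(x) = -x^2 + 4x + 5.
Then g(7) = -16.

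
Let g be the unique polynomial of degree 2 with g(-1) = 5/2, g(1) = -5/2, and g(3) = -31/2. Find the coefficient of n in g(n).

-5/2

Write g(n) = an^2 + bn + c. Substituting each data point gives a linear system:
  a - b + c = 5/2
  a + b + c = -5/2
  9a + 3b + c = -31/2
Solving the system yields a = -1, b = -5/2, c = 1.
So g(n) = -n^2 - (5/2)n + 1.
The coefficient of n is -5/2.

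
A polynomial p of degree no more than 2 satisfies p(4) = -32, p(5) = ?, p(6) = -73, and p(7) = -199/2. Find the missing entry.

The 3 known points determine the degree-2 polynomial uniquely.
Write p(s) = as^2 + bs + c. Substituting each data point gives a linear system:
  16a + 4b + c = -32
  36a + 6b + c = -73
  49a + 7b + c = -199/2
Solving the system yields a = -2, b = -1/2, c = 2.
So p(s) = -2s^2 - (1/2)s + 2.
Then p(5) = -101/2.

-101/2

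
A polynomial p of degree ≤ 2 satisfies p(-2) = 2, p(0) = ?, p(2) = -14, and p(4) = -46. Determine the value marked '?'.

2

On equispaced nodes a degree-2 polynomial has vanishing third forward difference, so
  - p(-2) + 3·p(0) - 3·p(2) + p(4) = 0.
Substituting the known values and solving for p(0):
  3·p(0) = 6
  p(0) = 2.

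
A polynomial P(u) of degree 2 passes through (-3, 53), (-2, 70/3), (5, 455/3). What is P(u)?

Write P(u) = au^2 + bu + c. Substituting each data point gives a linear system:
  9a - 3b + c = 53
  4a - 2b + c = 70/3
  25a + 5b + c = 455/3
Solving the system yields a = 6, b = 1/3, c = 0.
So P(u) = 6u^2 + (1/3)u.
Check: P(5) = 455/3. ✓

P(u) = 6u^2 + (1/3)u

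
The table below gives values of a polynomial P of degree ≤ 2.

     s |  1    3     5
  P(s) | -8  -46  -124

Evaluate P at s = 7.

-242

Using the Lagrange interpolation formula with nodes 1, 3, 5:
  L_0(s) = (s - 3)(s - 5) / 8
  L_1(s) = (s - 1)(s - 5) / -4
  L_2(s) = (s - 1)(s - 3) / 8
Then P(s) = -8·L_0(s) - 46·L_1(s) - 124·L_2(s).
Expanding and collecting terms gives P(s) = -5s^2 + s - 4.
Evaluating at s = 7: P(7) = -242.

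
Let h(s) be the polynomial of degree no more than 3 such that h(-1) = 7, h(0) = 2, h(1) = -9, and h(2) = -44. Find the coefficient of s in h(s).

-5

Write h(s) = as^3 + bs^2 + cs + d. Substituting each data point gives a linear system:
  -a + b - c + d = 7
  d = 2
  a + b + c + d = -9
  8a + 4b + 2c + d = -44
Solving the system yields a = -3, b = -3, c = -5, d = 2.
So h(s) = -3s³ - 3s² - 5s + 2.
The coefficient of s is -5.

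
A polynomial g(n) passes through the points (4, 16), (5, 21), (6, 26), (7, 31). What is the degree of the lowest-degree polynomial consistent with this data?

1

Forward differences of the values at n = 4, 5, 6, 7:
  g  : 16  21  26  31
  Δ  : 5  5  5
  Δ^2: 0  0
  Δ^3: 0
The first differences are constant (5) and nonzero, while all higher differences vanish, so the minimal degree is 1.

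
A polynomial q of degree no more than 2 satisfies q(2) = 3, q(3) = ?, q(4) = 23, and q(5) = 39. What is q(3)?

On equispaced nodes a degree-2 polynomial has vanishing third forward difference, so
  - q(2) + 3·q(3) - 3·q(4) + q(5) = 0.
Substituting the known values and solving for q(3):
  3·q(3) = 33
  q(3) = 11.

11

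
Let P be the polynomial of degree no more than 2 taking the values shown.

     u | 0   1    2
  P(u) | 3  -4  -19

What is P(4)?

-73

Using the Lagrange interpolation formula with nodes 0, 1, 2:
  L_0(u) = (u - 1)(u - 2) / 2
  L_1(u) = u(u - 2) / -1
  L_2(u) = u(u - 1) / 2
Then P(u) = 3·L_0(u) - 4·L_1(u) - 19·L_2(u).
Expanding and collecting terms gives P(u) = -4u² - 3u + 3.
Evaluating at u = 4: P(4) = -73.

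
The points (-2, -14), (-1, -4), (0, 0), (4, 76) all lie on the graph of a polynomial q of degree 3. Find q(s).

q(s) = s^3 + 3s

Using the Lagrange interpolation formula with nodes -2, -1, 0, 4:
  L_0(s) = (s + 1)s(s - 4) / -12
  L_1(s) = (s + 2)s(s - 4) / 5
  L_2(s) = (s + 2)(s + 1)(s - 4) / -8
  L_3(s) = (s + 2)(s + 1)s / 120
Then q(s) = -14·L_0(s) - 4·L_1(s) + 0·L_2(s) + 76·L_3(s).
Expanding and collecting terms gives q(s) = s^3 + 3s.
Check: q(0) = 0. ✓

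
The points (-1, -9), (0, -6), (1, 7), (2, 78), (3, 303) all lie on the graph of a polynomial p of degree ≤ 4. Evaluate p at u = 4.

Using the Lagrange interpolation formula with nodes -1, 0, 1, 2, 3:
  L_0(u) = u(u - 1)(u - 2)(u - 3) / 24
  L_1(u) = (u + 1)(u - 1)(u - 2)(u - 3) / -6
  L_2(u) = (u + 1)u(u - 2)(u - 3) / 4
  L_3(u) = (u + 1)u(u - 1)(u - 3) / -6
  L_4(u) = (u + 1)u(u - 1)(u - 2) / 24
Then p(u) = -9·L_0(u) - 6·L_1(u) + 7·L_2(u) + 78·L_3(u) + 303·L_4(u).
Expanding and collecting terms gives p(u) = 2u⁴ + 4u³ + 3u² + 4u - 6.
Evaluating at u = 4: p(4) = 826.

826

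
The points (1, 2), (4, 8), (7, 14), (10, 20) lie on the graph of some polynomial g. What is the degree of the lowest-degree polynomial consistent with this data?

1

Forward differences of the values at t = 1, 4, 7, 10:
  g  : 2  8  14  20
  Δ  : 6  6  6
  Δ^2: 0  0
  Δ^3: 0
The first differences are constant (6) and nonzero, while all higher differences vanish, so the minimal degree is 1.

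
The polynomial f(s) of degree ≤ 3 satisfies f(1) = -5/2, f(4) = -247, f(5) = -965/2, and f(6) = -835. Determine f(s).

Write f(s) = as^3 + bs^2 + cs + d. Substituting each data point gives a linear system:
  a + b + c + d = -5/2
  64a + 16b + 4c + d = -247
  125a + 25b + 5c + d = -965/2
  216a + 36b + 6c + d = -835
Solving the system yields a = -4, b = 3/2, c = -5, d = 5.
So f(s) = -4s^3 + (3/2)s^2 - 5s + 5.
Check: f(4) = -247. ✓

f(s) = -4s^3 + (3/2)s^2 - 5s + 5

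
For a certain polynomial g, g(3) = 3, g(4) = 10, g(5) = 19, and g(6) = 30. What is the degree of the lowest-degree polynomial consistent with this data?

2

Forward differences of the values at t = 3, 4, 5, 6:
  g  : 3  10  19  30
  Δ  : 7  9  11
  Δ^2: 2  2
  Δ^3: 0
The second differences are constant (2) and nonzero, while all higher differences vanish, so the minimal degree is 2.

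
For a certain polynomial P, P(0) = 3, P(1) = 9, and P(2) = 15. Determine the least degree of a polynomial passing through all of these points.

1

Forward differences of the values at n = 0, 1, 2:
  P  : 3  9  15
  Δ  : 6  6
  Δ^2: 0
The first differences are constant (6) and nonzero, while all higher differences vanish, so the minimal degree is 1.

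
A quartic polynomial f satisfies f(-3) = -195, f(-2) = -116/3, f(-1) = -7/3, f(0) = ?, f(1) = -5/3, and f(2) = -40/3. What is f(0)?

On equispaced nodes a degree-4 polynomial has vanishing fifth forward difference, so
  - f(-3) + 5·f(-2) - 10·f(-1) + 10·f(0) - 5·f(1) + f(2) = 0.
Substituting the known values and solving for f(0):
  10·f(0) = -20
  f(0) = -2.

-2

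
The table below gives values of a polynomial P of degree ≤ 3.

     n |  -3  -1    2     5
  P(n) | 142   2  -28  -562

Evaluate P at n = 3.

Using the Lagrange interpolation formula with nodes -3, -1, 2, 5:
  L_0(n) = (n + 1)(n - 2)(n - 5) / -80
  L_1(n) = (n + 3)(n - 2)(n - 5) / 36
  L_2(n) = (n + 3)(n + 1)(n - 5) / -45
  L_3(n) = (n + 3)(n + 1)(n - 2) / 144
Then P(n) = 142·L_0(n) + 2·L_1(n) - 28·L_2(n) - 562·L_3(n).
Expanding and collecting terms gives P(n) = -5n³ + 2n² + 3n - 2.
Evaluating at n = 3: P(3) = -110.

-110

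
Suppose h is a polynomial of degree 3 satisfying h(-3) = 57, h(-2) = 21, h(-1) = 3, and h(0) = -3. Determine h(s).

h(s) = -s^3 + 3s^2 - 2s - 3

Using the Lagrange interpolation formula with nodes -3, -2, -1, 0:
  L_0(s) = (s + 2)(s + 1)s / -6
  L_1(s) = (s + 3)(s + 1)s / 2
  L_2(s) = (s + 3)(s + 2)s / -2
  L_3(s) = (s + 3)(s + 2)(s + 1) / 6
Then h(s) = 57·L_0(s) + 21·L_1(s) + 3·L_2(s) - 3·L_3(s).
Expanding and collecting terms gives h(s) = -s^3 + 3s^2 - 2s - 3.
Check: h(-3) = 57. ✓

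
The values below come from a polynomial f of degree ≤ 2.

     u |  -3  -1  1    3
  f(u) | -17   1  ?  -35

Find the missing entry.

The 3 known points determine the degree-2 polynomial uniquely.
Write f(u) = au^2 + bu + c. Substituting each data point gives a linear system:
  9a - 3b + c = -17
  a - b + c = 1
  9a + 3b + c = -35
Solving the system yields a = -3, b = -3, c = 1.
So f(u) = -3u² - 3u + 1.
Then f(1) = -5.

-5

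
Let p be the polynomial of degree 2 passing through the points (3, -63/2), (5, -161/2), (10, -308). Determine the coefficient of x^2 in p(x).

Write p(x) = ax^2 + bx + c. Substituting each data point gives a linear system:
  9a + 3b + c = -63/2
  25a + 5b + c = -161/2
  100a + 10b + c = -308
Solving the system yields a = -3, b = -1/2, c = -3.
So p(x) = -3x^2 - (1/2)x - 3.
The leading coefficient is -3.

-3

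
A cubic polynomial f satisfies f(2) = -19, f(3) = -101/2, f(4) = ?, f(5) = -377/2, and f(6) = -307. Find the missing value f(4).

-105

On equispaced nodes a degree-3 polynomial has vanishing fourth forward difference, so
  f(2) - 4·f(3) + 6·f(4) - 4·f(5) + f(6) = 0.
Substituting the known values and solving for f(4):
  6·f(4) = -630
  f(4) = -105.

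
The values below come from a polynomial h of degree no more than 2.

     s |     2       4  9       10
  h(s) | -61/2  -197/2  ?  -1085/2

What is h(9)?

-887/2

The 3 known points determine the degree-2 polynomial uniquely.
Write h(s) = as^2 + bs + c. Substituting each data point gives a linear system:
  4a + 2b + c = -61/2
  16a + 4b + c = -197/2
  100a + 10b + c = -1085/2
Solving the system yields a = -5, b = -4, c = -5/2.
So h(s) = -5s² - 4s - 5/2.
Then h(9) = -887/2.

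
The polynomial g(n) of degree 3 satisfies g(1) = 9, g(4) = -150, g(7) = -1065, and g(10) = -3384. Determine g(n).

Write g(n) = an^3 + bn^2 + cn + d. Substituting each data point gives a linear system:
  a + b + c + d = 9
  64a + 16b + 4c + d = -150
  343a + 49b + 7c + d = -1065
  1000a + 100b + 10c + d = -3384
Solving the system yields a = -4, b = 6, c = 1, d = 6.
So g(n) = -4n^3 + 6n^2 + n + 6.
Check: g(10) = -3384. ✓

g(n) = -4n^3 + 6n^2 + n + 6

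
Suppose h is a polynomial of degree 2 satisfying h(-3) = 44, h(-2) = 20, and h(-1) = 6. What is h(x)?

h(x) = 5x^2 + x + 2

Using the Lagrange interpolation formula with nodes -3, -2, -1:
  L_0(x) = (x + 2)(x + 1) / 2
  L_1(x) = (x + 3)(x + 1) / -1
  L_2(x) = (x + 3)(x + 2) / 2
Then h(x) = 44·L_0(x) + 20·L_1(x) + 6·L_2(x).
Expanding and collecting terms gives h(x) = 5x² + x + 2.
Check: h(-2) = 20. ✓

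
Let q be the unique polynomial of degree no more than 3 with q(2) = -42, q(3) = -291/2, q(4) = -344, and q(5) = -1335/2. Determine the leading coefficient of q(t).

Write q(t) = at^3 + bt^2 + ct + d. Substituting each data point gives a linear system:
  8a + 4b + 2c + d = -42
  27a + 9b + 3c + d = -291/2
  64a + 16b + 4c + d = -344
  125a + 25b + 5c + d = -1335/2
Solving the system yields a = -5, b = -5/2, c = 4, d = 0.
So q(t) = -5t^3 - (5/2)t^2 + 4t.
The leading coefficient is -5.

-5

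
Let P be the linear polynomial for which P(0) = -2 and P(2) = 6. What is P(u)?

Write P(u) = au + b. Substituting each data point gives a linear system:
  b = -2
  2a + b = 6
Solving the system yields a = 4, b = -2.
So P(u) = 4u - 2.
Check: P(2) = 6. ✓

P(u) = 4u - 2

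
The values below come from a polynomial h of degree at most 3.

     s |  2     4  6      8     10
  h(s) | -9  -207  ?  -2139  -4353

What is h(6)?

-837

The 4 known points determine the degree-3 polynomial uniquely.
Write h(s) = as^3 + bs^2 + cs + d. Substituting each data point gives a linear system:
  8a + 4b + 2c + d = -9
  64a + 16b + 4c + d = -207
  512a + 64b + 8c + d = -2139
  1000a + 100b + 10c + d = -4353
Solving the system yields a = -5, b = 6, c = 5, d = -3.
So h(s) = -5s^3 + 6s^2 + 5s - 3.
Then h(6) = -837.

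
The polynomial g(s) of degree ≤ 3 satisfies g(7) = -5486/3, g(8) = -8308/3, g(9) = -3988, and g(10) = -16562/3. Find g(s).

g(s) = -6s^3 + 5s^2 - (5/3)s - 4

Using the Lagrange interpolation formula with nodes 7, 8, 9, 10:
  L_0(s) = (s - 8)(s - 9)(s - 10) / -6
  L_1(s) = (s - 7)(s - 9)(s - 10) / 2
  L_2(s) = (s - 7)(s - 8)(s - 10) / -2
  L_3(s) = (s - 7)(s - 8)(s - 9) / 6
Then g(s) = -5486/3·L_0(s) - 8308/3·L_1(s) - 3988·L_2(s) - 16562/3·L_3(s).
Expanding and collecting terms gives g(s) = -6s^3 + 5s^2 - (5/3)s - 4.
Check: g(9) = -3988. ✓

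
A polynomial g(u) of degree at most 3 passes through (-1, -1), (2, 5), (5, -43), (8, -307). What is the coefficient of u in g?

Write g(u) = au^3 + bu^2 + cu + d. Substituting each data point gives a linear system:
  -a + b - c + d = -1
  8a + 4b + 2c + d = 5
  125a + 25b + 5c + d = -43
  512a + 64b + 8c + d = -307
Solving the system yields a = -1, b = 3, c = 2, d = -3.
So g(u) = -u^3 + 3u^2 + 2u - 3.
The coefficient of u is 2.

2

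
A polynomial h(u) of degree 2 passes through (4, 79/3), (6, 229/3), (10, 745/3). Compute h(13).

1321/3

Write h(u) = au^2 + bu + c. Substituting each data point gives a linear system:
  16a + 4b + c = 79/3
  36a + 6b + c = 229/3
  100a + 10b + c = 745/3
Solving the system yields a = 3, b = -5, c = -5/3.
So h(u) = 3u^2 - 5u - 5/3.
Then h(13) = 1321/3.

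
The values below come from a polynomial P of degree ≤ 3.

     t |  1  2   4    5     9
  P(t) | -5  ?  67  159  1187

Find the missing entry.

-3

The 4 known points determine the degree-3 polynomial uniquely.
Write P(t) = at^3 + bt^2 + ct + d. Substituting each data point gives a linear system:
  a + b + c + d = -5
  64a + 16b + 4c + d = 67
  125a + 25b + 5c + d = 159
  729a + 81b + 9c + d = 1187
Solving the system yields a = 2, b = -3, c = -3, d = -1.
So P(t) = 2t^3 - 3t^2 - 3t - 1.
Then P(2) = -3.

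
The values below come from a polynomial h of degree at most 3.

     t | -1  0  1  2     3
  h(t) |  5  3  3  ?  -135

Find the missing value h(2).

-31

On equispaced nodes a degree-3 polynomial has vanishing fourth forward difference, so
  h(-1) - 4·h(0) + 6·h(1) - 4·h(2) + h(3) = 0.
Substituting the known values and solving for h(2):
  -4·h(2) = 124
  h(2) = -31.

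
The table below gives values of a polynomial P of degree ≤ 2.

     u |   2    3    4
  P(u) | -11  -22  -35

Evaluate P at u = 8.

-107

Forward differences of the values at u = 2, 3, 4:
  P  : -11  -22  -35
  Δ  : -11  -13
  Δ^2: -2
The second differences are constant, confirming degree 2.
Interpolating (Newton forward form) and evaluating at u = 8 gives P(8) = -107.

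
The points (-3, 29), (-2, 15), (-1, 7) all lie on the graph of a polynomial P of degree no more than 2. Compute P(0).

Using the Lagrange interpolation formula with nodes -3, -2, -1:
  L_0(n) = (n + 2)(n + 1) / 2
  L_1(n) = (n + 3)(n + 1) / -1
  L_2(n) = (n + 3)(n + 2) / 2
Then P(n) = 29·L_0(n) + 15·L_1(n) + 7·L_2(n).
Expanding and collecting terms gives P(n) = 3n^2 + n + 5.
Evaluating at n = 0: P(0) = 5.

5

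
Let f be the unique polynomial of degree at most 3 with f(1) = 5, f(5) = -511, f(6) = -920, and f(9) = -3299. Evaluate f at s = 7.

-1501

Write f(s) = as^3 + bs^2 + cs + d. Substituting each data point gives a linear system:
  a + b + c + d = 5
  125a + 25b + 5c + d = -511
  216a + 36b + 6c + d = -920
  729a + 81b + 9c + d = -3299
Solving the system yields a = -5, b = 4, c = 2, d = 4.
So f(s) = -5s^3 + 4s^2 + 2s + 4.
Then f(7) = -1501.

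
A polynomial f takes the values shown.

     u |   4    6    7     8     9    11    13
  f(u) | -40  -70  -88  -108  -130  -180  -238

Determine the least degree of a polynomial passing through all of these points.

Divided differences on the nodes 4, 6, 7, 8, 9, 11, 13:
  order 0: -40  -70  -88  -108  -130  -180  -238
  order 1: -15  -18  -20  -22  -25  -29
  order 2: -1  -1  -1  -1  -1
  order 3: 0  0  0  0
  order 4: 0  0  0
  order 5: 0  0
  order 6: 0
The order-2 divided differences are all -1 (nonzero) and every higher order vanishes, so the data lies on a polynomial of degree exactly 2.

2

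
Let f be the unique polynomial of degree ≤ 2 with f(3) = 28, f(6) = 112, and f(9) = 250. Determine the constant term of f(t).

-2

Write f(t) = at^2 + bt + c. Substituting each data point gives a linear system:
  9a + 3b + c = 28
  36a + 6b + c = 112
  81a + 9b + c = 250
Solving the system yields a = 3, b = 1, c = -2.
So f(t) = 3t^2 + t - 2.
The constant term is -2.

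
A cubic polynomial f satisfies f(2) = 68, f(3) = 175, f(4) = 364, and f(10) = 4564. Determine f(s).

f(s) = 4s^3 + 5s^2 + 6s + 4

Write f(s) = as^3 + bs^2 + cs + d. Substituting each data point gives a linear system:
  8a + 4b + 2c + d = 68
  27a + 9b + 3c + d = 175
  64a + 16b + 4c + d = 364
  1000a + 100b + 10c + d = 4564
Solving the system yields a = 4, b = 5, c = 6, d = 4.
So f(s) = 4s^3 + 5s^2 + 6s + 4.
Check: f(2) = 68. ✓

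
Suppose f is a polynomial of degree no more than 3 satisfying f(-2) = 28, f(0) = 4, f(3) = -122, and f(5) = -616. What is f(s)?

f(s) = -5s^3 - s^2 + 6s + 4

Using the Lagrange interpolation formula with nodes -2, 0, 3, 5:
  L_0(s) = s(s - 3)(s - 5) / -70
  L_1(s) = (s + 2)(s - 3)(s - 5) / 30
  L_2(s) = (s + 2)s(s - 5) / -30
  L_3(s) = (s + 2)s(s - 3) / 70
Then f(s) = 28·L_0(s) + 4·L_1(s) - 122·L_2(s) - 616·L_3(s).
Expanding and collecting terms gives f(s) = -5s³ - s² + 6s + 4.
Check: f(0) = 4. ✓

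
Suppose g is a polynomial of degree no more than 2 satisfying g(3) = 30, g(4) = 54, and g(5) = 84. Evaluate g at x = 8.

Write g(x) = ax^2 + bx + c. Substituting each data point gives a linear system:
  9a + 3b + c = 30
  16a + 4b + c = 54
  25a + 5b + c = 84
Solving the system yields a = 3, b = 3, c = -6.
So g(x) = 3x^2 + 3x - 6.
Then g(8) = 210.

210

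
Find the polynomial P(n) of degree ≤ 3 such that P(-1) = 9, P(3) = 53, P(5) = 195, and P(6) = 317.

Write P(n) = an^3 + bn^2 + cn + d. Substituting each data point gives a linear system:
  -a + b - c + d = 9
  27a + 9b + 3c + d = 53
  125a + 25b + 5c + d = 195
  216a + 36b + 6c + d = 317
Solving the system yields a = 1, b = 3, c = -2, d = 5.
So P(n) = n³ + 3n² - 2n + 5.
Check: P(5) = 195. ✓

P(n) = n^3 + 3n^2 - 2n + 5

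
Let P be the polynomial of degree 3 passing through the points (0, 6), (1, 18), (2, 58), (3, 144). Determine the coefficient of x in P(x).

Write P(x) = ax^3 + bx^2 + cx + d. Substituting each data point gives a linear system:
  d = 6
  a + b + c + d = 18
  8a + 4b + 2c + d = 58
  27a + 9b + 3c + d = 144
Solving the system yields a = 3, b = 5, c = 4, d = 6.
So P(x) = 3x³ + 5x² + 4x + 6.
The coefficient of x is 4.

4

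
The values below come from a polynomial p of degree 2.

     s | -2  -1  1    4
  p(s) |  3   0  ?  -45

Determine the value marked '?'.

The 3 known points determine the degree-2 polynomial uniquely.
Write p(s) = as^2 + bs + c. Substituting each data point gives a linear system:
  4a - 2b + c = 3
  a - b + c = 0
  16a + 4b + c = -45
Solving the system yields a = -1, b = -6, c = -5.
So p(s) = -s² - 6s - 5.
Then p(1) = -12.

-12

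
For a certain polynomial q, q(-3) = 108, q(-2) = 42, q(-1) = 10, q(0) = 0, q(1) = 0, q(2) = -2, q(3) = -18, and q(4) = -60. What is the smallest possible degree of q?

Forward differences of the values at n = -3, -2, -1, 0, 1, 2, 3, 4:
  q  : 108  42  10  0  0  -2  -18  -60
  Δ  : -66  -32  -10  0  -2  -16  -42
  Δ^2: 34  22  10  -2  -14  -26
  Δ^3: -12  -12  -12  -12  -12
  Δ^4: 0  0  0  0
  Δ^5: 0  0  0
  Δ^6: 0  0
  Δ^7: 0
The third differences are constant (-12) and nonzero, while all higher differences vanish, so the minimal degree is 3.

3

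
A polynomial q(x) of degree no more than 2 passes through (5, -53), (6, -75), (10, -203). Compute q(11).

-245

Using the Lagrange interpolation formula with nodes 5, 6, 10:
  L_0(x) = (x - 6)(x - 10) / 5
  L_1(x) = (x - 5)(x - 10) / -4
  L_2(x) = (x - 5)(x - 6) / 20
Then q(x) = -53·L_0(x) - 75·L_1(x) - 203·L_2(x).
Expanding and collecting terms gives q(x) = -2x^2 - 3.
Evaluating at x = 11: q(11) = -245.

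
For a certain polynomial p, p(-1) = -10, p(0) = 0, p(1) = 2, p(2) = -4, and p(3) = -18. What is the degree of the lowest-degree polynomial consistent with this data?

2

Forward differences of the values at u = -1, 0, 1, 2, 3:
  p  : -10  0  2  -4  -18
  Δ  : 10  2  -6  -14
  Δ^2: -8  -8  -8
  Δ^3: 0  0
  Δ^4: 0
The second differences are constant (-8) and nonzero, while all higher differences vanish, so the minimal degree is 2.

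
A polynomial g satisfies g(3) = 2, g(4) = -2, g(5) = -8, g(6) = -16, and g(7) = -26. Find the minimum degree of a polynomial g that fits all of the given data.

2

Forward differences of the values at u = 3, 4, 5, 6, 7:
  g  : 2  -2  -8  -16  -26
  Δ  : -4  -6  -8  -10
  Δ^2: -2  -2  -2
  Δ^3: 0  0
  Δ^4: 0
The second differences are constant (-2) and nonzero, while all higher differences vanish, so the minimal degree is 2.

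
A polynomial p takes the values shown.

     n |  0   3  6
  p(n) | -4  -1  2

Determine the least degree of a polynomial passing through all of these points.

1

Forward differences of the values at n = 0, 3, 6:
  p  : -4  -1  2
  Δ  : 3  3
  Δ^2: 0
The first differences are constant (3) and nonzero, while all higher differences vanish, so the minimal degree is 1.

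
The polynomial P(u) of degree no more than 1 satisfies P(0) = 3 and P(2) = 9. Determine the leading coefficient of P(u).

Write P(u) = au + b. Substituting each data point gives a linear system:
  b = 3
  2a + b = 9
Solving the system yields a = 3, b = 3.
So P(u) = 3u + 3.
The leading coefficient is 3.

3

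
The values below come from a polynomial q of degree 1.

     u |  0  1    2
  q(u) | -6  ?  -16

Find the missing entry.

The 2 known points determine the degree-1 polynomial uniquely.
Write q(u) = au + b. Substituting each data point gives a linear system:
  b = -6
  2a + b = -16
Solving the system yields a = -5, b = -6.
So q(u) = -5u - 6.
Then q(1) = -11.

-11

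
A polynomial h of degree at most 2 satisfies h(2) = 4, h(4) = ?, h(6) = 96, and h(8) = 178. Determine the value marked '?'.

The 3 known points determine the degree-2 polynomial uniquely.
Write h(s) = as^2 + bs + c. Substituting each data point gives a linear system:
  4a + 2b + c = 4
  36a + 6b + c = 96
  64a + 8b + c = 178
Solving the system yields a = 3, b = -1, c = -6.
So h(s) = 3s^2 - s - 6.
Then h(4) = 38.

38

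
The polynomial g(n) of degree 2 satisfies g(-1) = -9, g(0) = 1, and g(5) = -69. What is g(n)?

g(n) = -4n^2 + 6n + 1

Write g(n) = an^2 + bn + c. Substituting each data point gives a linear system:
  a - b + c = -9
  c = 1
  25a + 5b + c = -69
Solving the system yields a = -4, b = 6, c = 1.
So g(n) = -4n^2 + 6n + 1.
Check: g(0) = 1. ✓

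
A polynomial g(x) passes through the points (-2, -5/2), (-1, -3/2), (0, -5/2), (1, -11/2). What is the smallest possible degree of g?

2

Forward differences of the values at x = -2, -1, 0, 1:
  g  : -5/2  -3/2  -5/2  -11/2
  Δ  : 1  -1  -3
  Δ^2: -2  -2
  Δ^3: 0
The second differences are constant (-2) and nonzero, while all higher differences vanish, so the minimal degree is 2.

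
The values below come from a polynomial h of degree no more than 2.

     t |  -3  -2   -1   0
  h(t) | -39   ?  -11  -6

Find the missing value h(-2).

The 3 known points determine the degree-2 polynomial uniquely.
Write h(t) = at^2 + bt + c. Substituting each data point gives a linear system:
  9a - 3b + c = -39
  a - b + c = -11
  c = -6
Solving the system yields a = -3, b = 2, c = -6.
So h(t) = -3t^2 + 2t - 6.
Then h(-2) = -22.

-22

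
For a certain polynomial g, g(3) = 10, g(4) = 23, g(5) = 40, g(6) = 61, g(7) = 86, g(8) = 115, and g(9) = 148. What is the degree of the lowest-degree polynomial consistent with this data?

Forward differences of the values at s = 3, 4, 5, 6, 7, 8, 9:
  g  : 10  23  40  61  86  115  148
  Δ  : 13  17  21  25  29  33
  Δ^2: 4  4  4  4  4
  Δ^3: 0  0  0  0
  Δ^4: 0  0  0
  Δ^5: 0  0
  Δ^6: 0
The second differences are constant (4) and nonzero, while all higher differences vanish, so the minimal degree is 2.

2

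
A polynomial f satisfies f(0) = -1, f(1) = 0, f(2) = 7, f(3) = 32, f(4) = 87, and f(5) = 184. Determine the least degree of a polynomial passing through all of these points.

Forward differences of the values at u = 0, 1, 2, 3, 4, 5:
  f  : -1  0  7  32  87  184
  Δ  : 1  7  25  55  97
  Δ^2: 6  18  30  42
  Δ^3: 12  12  12
  Δ^4: 0  0
  Δ^5: 0
The third differences are constant (12) and nonzero, while all higher differences vanish, so the minimal degree is 3.

3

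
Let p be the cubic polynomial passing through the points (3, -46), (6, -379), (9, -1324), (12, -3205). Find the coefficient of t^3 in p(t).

Write p(t) = at^3 + bt^2 + ct + d. Substituting each data point gives a linear system:
  27a + 9b + 3c + d = -46
  216a + 36b + 6c + d = -379
  729a + 81b + 9c + d = -1324
  1728a + 144b + 12c + d = -3205
Solving the system yields a = -2, b = 2, c = -3, d = -1.
So p(t) = -2t³ + 2t² - 3t - 1.
The leading coefficient is -2.

-2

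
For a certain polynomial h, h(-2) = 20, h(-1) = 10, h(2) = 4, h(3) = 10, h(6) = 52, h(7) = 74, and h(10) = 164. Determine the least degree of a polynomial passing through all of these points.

Divided differences on the nodes -2, -1, 2, 3, 6, 7, 10:
  order 0: 20  10  4  10  52  74  164
  order 1: -10  -2  6  14  22  30
  order 2: 2  2  2  2  2
  order 3: 0  0  0  0
  order 4: 0  0  0
  order 5: 0  0
  order 6: 0
The order-2 divided differences are all 2 (nonzero) and every higher order vanishes, so the data lies on a polynomial of degree exactly 2.

2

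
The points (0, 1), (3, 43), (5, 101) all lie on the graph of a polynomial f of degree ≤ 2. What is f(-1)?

-1

Using the Lagrange interpolation formula with nodes 0, 3, 5:
  L_0(u) = (u - 3)(u - 5) / 15
  L_1(u) = u(u - 5) / -6
  L_2(u) = u(u - 3) / 10
Then f(u) = 1·L_0(u) + 43·L_1(u) + 101·L_2(u).
Expanding and collecting terms gives f(u) = 3u^2 + 5u + 1.
Evaluating at u = -1: f(-1) = -1.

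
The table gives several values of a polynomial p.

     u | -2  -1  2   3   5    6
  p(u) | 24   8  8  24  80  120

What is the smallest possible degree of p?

2

Divided differences on the nodes -2, -1, 2, 3, 5, 6:
  order 0: 24  8  8  24  80  120
  order 1: -16  0  16  28  40
  order 2: 4  4  4  4
  order 3: 0  0  0
  order 4: 0  0
  order 5: 0
The order-2 divided differences are all 4 (nonzero) and every higher order vanishes, so the data lies on a polynomial of degree exactly 2.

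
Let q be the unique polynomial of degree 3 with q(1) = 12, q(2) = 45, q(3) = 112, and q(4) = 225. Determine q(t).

Using the Lagrange interpolation formula with nodes 1, 2, 3, 4:
  L_0(t) = (t - 2)(t - 3)(t - 4) / -6
  L_1(t) = (t - 1)(t - 3)(t - 4) / 2
  L_2(t) = (t - 1)(t - 2)(t - 4) / -2
  L_3(t) = (t - 1)(t - 2)(t - 3) / 6
Then q(t) = 12·L_0(t) + 45·L_1(t) + 112·L_2(t) + 225·L_3(t).
Expanding and collecting terms gives q(t) = 2t^3 + 5t^2 + 4t + 1.
Check: q(2) = 45. ✓

q(t) = 2t^3 + 5t^2 + 4t + 1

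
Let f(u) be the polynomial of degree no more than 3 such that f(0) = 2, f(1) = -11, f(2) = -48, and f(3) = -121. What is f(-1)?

Forward differences of the values at u = 0, 1, 2, 3:
  f  : 2  -11  -48  -121
  Δ  : -13  -37  -73
  Δ^2: -24  -36
  Δ^3: -12
The third differences are constant, confirming degree 3.
Interpolating (Newton forward form) and evaluating at u = -1 gives f(-1) = 3.

3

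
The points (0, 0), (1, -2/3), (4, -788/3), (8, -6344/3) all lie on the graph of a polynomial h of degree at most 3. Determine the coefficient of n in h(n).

5

Write h(n) = an^3 + bn^2 + cn + d. Substituting each data point gives a linear system:
  d = 0
  a + b + c + d = -2/3
  64a + 16b + 4c + d = -788/3
  512a + 64b + 8c + d = -6344/3
Solving the system yields a = -4, b = -5/3, c = 5, d = 0.
So h(n) = -4n^3 - (5/3)n^2 + 5n.
The coefficient of n is 5.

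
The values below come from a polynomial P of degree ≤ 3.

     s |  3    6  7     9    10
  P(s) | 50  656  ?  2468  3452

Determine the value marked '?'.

The 4 known points determine the degree-3 polynomial uniquely.
Write P(s) = as^3 + bs^2 + cs + d. Substituting each data point gives a linear system:
  27a + 9b + 3c + d = 50
  216a + 36b + 6c + d = 656
  729a + 81b + 9c + d = 2468
  1000a + 100b + 10c + d = 3452
Solving the system yields a = 4, b = -5, c = -5, d = 2.
So P(s) = 4s³ - 5s² - 5s + 2.
Then P(7) = 1094.

1094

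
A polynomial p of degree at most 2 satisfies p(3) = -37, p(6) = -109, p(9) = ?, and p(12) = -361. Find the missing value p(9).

On equispaced nodes a degree-2 polynomial has vanishing third forward difference, so
  - p(3) + 3·p(6) - 3·p(9) + p(12) = 0.
Substituting the known values and solving for p(9):
  -3·p(9) = 651
  p(9) = -217.

-217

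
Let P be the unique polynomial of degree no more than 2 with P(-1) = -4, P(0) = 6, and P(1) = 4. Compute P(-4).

Forward differences of the values at s = -1, 0, 1:
  P  : -4  6  4
  Δ  : 10  -2
  Δ^2: -12
The second differences are constant, confirming degree 2.
Interpolating (Newton forward form) and evaluating at s = -4 gives P(-4) = -106.

-106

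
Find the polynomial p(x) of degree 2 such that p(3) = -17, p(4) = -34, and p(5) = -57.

Using the Lagrange interpolation formula with nodes 3, 4, 5:
  L_0(x) = (x - 4)(x - 5) / 2
  L_1(x) = (x - 3)(x - 5) / -1
  L_2(x) = (x - 3)(x - 4) / 2
Then p(x) = -17·L_0(x) - 34·L_1(x) - 57·L_2(x).
Expanding and collecting terms gives p(x) = -3x^2 + 4x - 2.
Check: p(4) = -34. ✓

p(x) = -3x^2 + 4x - 2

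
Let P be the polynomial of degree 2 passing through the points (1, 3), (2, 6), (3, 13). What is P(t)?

Write P(t) = at^2 + bt + c. Substituting each data point gives a linear system:
  a + b + c = 3
  4a + 2b + c = 6
  9a + 3b + c = 13
Solving the system yields a = 2, b = -3, c = 4.
So P(t) = 2t^2 - 3t + 4.
Check: P(3) = 13. ✓

P(t) = 2t^2 - 3t + 4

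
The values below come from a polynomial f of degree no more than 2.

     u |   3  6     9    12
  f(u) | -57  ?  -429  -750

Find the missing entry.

-198

On equispaced nodes a degree-2 polynomial has vanishing third forward difference, so
  - f(3) + 3·f(6) - 3·f(9) + f(12) = 0.
Substituting the known values and solving for f(6):
  3·f(6) = -594
  f(6) = -198.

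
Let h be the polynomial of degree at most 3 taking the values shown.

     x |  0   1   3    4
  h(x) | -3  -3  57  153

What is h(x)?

Write h(x) = ax^3 + bx^2 + cx + d. Substituting each data point gives a linear system:
  d = -3
  a + b + c + d = -3
  27a + 9b + 3c + d = 57
  64a + 16b + 4c + d = 153
Solving the system yields a = 3, b = -2, c = -1, d = -3.
So h(x) = 3x^3 - 2x^2 - x - 3.
Check: h(1) = -3. ✓

h(x) = 3x^3 - 2x^2 - x - 3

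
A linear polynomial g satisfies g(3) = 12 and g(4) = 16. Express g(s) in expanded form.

Using the Lagrange interpolation formula with nodes 3, 4:
  L_0(s) = (s - 4) / -1
  L_1(s) = (s - 3) / 1
Then g(s) = 12·L_0(s) + 16·L_1(s).
Expanding and collecting terms gives g(s) = 4s.
Check: g(3) = 12. ✓

g(s) = 4s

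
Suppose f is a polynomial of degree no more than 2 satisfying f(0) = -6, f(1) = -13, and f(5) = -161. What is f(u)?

f(u) = -6u^2 - u - 6

Write f(u) = au^2 + bu + c. Substituting each data point gives a linear system:
  c = -6
  a + b + c = -13
  25a + 5b + c = -161
Solving the system yields a = -6, b = -1, c = -6.
So f(u) = -6u^2 - u - 6.
Check: f(0) = -6. ✓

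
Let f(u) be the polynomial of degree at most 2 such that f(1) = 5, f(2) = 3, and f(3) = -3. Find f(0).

Forward differences of the values at u = 1, 2, 3:
  f  : 5  3  -3
  Δ  : -2  -6
  Δ^2: -4
The second differences are constant, confirming degree 2.
Interpolating (Newton forward form) and evaluating at u = 0 gives f(0) = 3.

3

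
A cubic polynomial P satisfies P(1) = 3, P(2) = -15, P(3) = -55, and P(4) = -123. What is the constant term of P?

5

Write P(t) = at^3 + bt^2 + ct + d. Substituting each data point gives a linear system:
  a + b + c + d = 3
  8a + 4b + 2c + d = -15
  27a + 9b + 3c + d = -55
  64a + 16b + 4c + d = -123
Solving the system yields a = -1, b = -5, c = 4, d = 5.
So P(t) = -t³ - 5t² + 4t + 5.
The constant term is 5.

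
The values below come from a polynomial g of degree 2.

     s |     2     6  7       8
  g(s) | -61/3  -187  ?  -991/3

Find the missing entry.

The 3 known points determine the degree-2 polynomial uniquely.
Write g(s) = as^2 + bs + c. Substituting each data point gives a linear system:
  4a + 2b + c = -61/3
  36a + 6b + c = -187
  64a + 8b + c = -991/3
Solving the system yields a = -5, b = -5/3, c = 3.
So g(s) = -5s^2 - (5/3)s + 3.
Then g(7) = -761/3.

-761/3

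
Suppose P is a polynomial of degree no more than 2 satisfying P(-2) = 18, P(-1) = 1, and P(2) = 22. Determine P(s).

Using the Lagrange interpolation formula with nodes -2, -1, 2:
  L_0(s) = (s + 1)(s - 2) / 4
  L_1(s) = (s + 2)(s - 2) / -3
  L_2(s) = (s + 2)(s + 1) / 12
Then P(s) = 18·L_0(s) + 1·L_1(s) + 22·L_2(s).
Expanding and collecting terms gives P(s) = 6s² + s - 4.
Check: P(-2) = 18. ✓

P(s) = 6s^2 + s - 4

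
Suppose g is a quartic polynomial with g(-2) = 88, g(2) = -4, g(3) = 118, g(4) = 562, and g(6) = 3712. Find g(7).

Using the Lagrange interpolation formula with nodes -2, 2, 3, 4, 6:
  L_0(n) = (n - 2)(n - 3)(n - 4)(n - 6) / 960
  L_1(n) = (n + 2)(n - 3)(n - 4)(n - 6) / -32
  L_2(n) = (n + 2)(n - 2)(n - 4)(n - 6) / 15
  L_3(n) = (n + 2)(n - 2)(n - 3)(n - 6) / -24
  L_4(n) = (n + 2)(n - 2)(n - 3)(n - 4) / 192
Then g(n) = 88·L_0(n) - 4·L_1(n) + 118·L_2(n) + 562·L_3(n) + 3712·L_4(n).
Expanding and collecting terms gives g(n) = 4n⁴ - 6n³ - 5n² + n - 2.
Evaluating at n = 7: g(7) = 7306.

7306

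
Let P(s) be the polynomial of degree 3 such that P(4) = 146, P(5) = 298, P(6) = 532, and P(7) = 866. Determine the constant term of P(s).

-2

Write P(s) = as^3 + bs^2 + cs + d. Substituting each data point gives a linear system:
  64a + 16b + 4c + d = 146
  125a + 25b + 5c + d = 298
  216a + 36b + 6c + d = 532
  343a + 49b + 7c + d = 866
Solving the system yields a = 3, b = -4, c = 5, d = -2.
So P(s) = 3s^3 - 4s^2 + 5s - 2.
The constant term is -2.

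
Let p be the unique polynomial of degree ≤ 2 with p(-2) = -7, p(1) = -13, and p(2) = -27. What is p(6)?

Using the Lagrange interpolation formula with nodes -2, 1, 2:
  L_0(n) = (n - 1)(n - 2) / 12
  L_1(n) = (n + 2)(n - 2) / -3
  L_2(n) = (n + 2)(n - 1) / 4
Then p(n) = -7·L_0(n) - 13·L_1(n) - 27·L_2(n).
Expanding and collecting terms gives p(n) = -3n^2 - 5n - 5.
Evaluating at n = 6: p(6) = -143.

-143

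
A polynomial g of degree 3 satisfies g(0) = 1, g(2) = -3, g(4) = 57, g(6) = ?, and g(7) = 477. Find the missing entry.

277

The 4 known points determine the degree-3 polynomial uniquely.
Write g(t) = at^3 + bt^2 + ct + d. Substituting each data point gives a linear system:
  d = 1
  8a + 4b + 2c + d = -3
  64a + 16b + 4c + d = 57
  343a + 49b + 7c + d = 477
Solving the system yields a = 2, b = -4, c = -2, d = 1.
So g(t) = 2t³ - 4t² - 2t + 1.
Then g(6) = 277.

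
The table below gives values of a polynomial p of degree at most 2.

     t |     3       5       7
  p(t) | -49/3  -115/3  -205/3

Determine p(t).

p(t) = -t^2 - 3t + 5/3

Write p(t) = at^2 + bt + c. Substituting each data point gives a linear system:
  9a + 3b + c = -49/3
  25a + 5b + c = -115/3
  49a + 7b + c = -205/3
Solving the system yields a = -1, b = -3, c = 5/3.
So p(t) = -t^2 - 3t + 5/3.
Check: p(7) = -205/3. ✓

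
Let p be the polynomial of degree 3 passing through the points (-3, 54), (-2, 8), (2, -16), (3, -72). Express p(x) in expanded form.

p(x) = -3x^3 - x^2 + 6x

Using the Lagrange interpolation formula with nodes -3, -2, 2, 3:
  L_0(x) = (x + 2)(x - 2)(x - 3) / -30
  L_1(x) = (x + 3)(x - 2)(x - 3) / 20
  L_2(x) = (x + 3)(x + 2)(x - 3) / -20
  L_3(x) = (x + 3)(x + 2)(x - 2) / 30
Then p(x) = 54·L_0(x) + 8·L_1(x) - 16·L_2(x) - 72·L_3(x).
Expanding and collecting terms gives p(x) = -3x^3 - x^2 + 6x.
Check: p(3) = -72. ✓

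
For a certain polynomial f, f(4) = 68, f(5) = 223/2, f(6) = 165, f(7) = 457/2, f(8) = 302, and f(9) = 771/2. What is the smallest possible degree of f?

Forward differences of the values at u = 4, 5, 6, 7, 8, 9:
  f  : 68  223/2  165  457/2  302  771/2
  Δ  : 87/2  107/2  127/2  147/2  167/2
  Δ^2: 10  10  10  10
  Δ^3: 0  0  0
  Δ^4: 0  0
  Δ^5: 0
The second differences are constant (10) and nonzero, while all higher differences vanish, so the minimal degree is 2.

2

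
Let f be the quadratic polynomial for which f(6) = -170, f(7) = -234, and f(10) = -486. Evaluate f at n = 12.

-704

Using the Lagrange interpolation formula with nodes 6, 7, 10:
  L_0(n) = (n - 7)(n - 10) / 4
  L_1(n) = (n - 6)(n - 10) / -3
  L_2(n) = (n - 6)(n - 7) / 12
Then f(n) = -170·L_0(n) - 234·L_1(n) - 486·L_2(n).
Expanding and collecting terms gives f(n) = -5n^2 + n + 4.
Evaluating at n = 12: f(12) = -704.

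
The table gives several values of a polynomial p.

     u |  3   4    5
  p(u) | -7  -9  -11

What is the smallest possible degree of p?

1

Forward differences of the values at u = 3, 4, 5:
  p  : -7  -9  -11
  Δ  : -2  -2
  Δ^2: 0
The first differences are constant (-2) and nonzero, while all higher differences vanish, so the minimal degree is 1.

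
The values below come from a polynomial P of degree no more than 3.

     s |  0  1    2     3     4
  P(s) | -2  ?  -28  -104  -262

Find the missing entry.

The 4 known points determine the degree-3 polynomial uniquely.
Write P(s) = as^3 + bs^2 + cs + d. Substituting each data point gives a linear system:
  d = -2
  8a + 4b + 2c + d = -28
  27a + 9b + 3c + d = -104
  64a + 16b + 4c + d = -262
Solving the system yields a = -5, b = 4, c = -1, d = -2.
So P(s) = -5s^3 + 4s^2 - s - 2.
Then P(1) = -4.

-4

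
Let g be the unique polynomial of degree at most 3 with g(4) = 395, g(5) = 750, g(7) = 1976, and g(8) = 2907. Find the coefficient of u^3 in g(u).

5

Write g(u) = au^3 + bu^2 + cu + d. Substituting each data point gives a linear system:
  64a + 16b + 4c + d = 395
  125a + 25b + 5c + d = 750
  343a + 49b + 7c + d = 1976
  512a + 64b + 8c + d = 2907
Solving the system yields a = 5, b = 6, c = -4, d = -5.
So g(u) = 5u³ + 6u² - 4u - 5.
The leading coefficient is 5.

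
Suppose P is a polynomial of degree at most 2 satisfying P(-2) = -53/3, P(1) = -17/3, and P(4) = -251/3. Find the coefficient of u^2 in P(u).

Write P(u) = au^2 + bu + c. Substituting each data point gives a linear system:
  4a - 2b + c = -53/3
  a + b + c = -17/3
  16a + 4b + c = -251/3
Solving the system yields a = -5, b = -1, c = 1/3.
So P(u) = -5u^2 - u + 1/3.
The leading coefficient is -5.

-5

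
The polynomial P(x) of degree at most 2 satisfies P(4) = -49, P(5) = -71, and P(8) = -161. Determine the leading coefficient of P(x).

Write P(x) = ax^2 + bx + c. Substituting each data point gives a linear system:
  16a + 4b + c = -49
  25a + 5b + c = -71
  64a + 8b + c = -161
Solving the system yields a = -2, b = -4, c = -1.
So P(x) = -2x^2 - 4x - 1.
The leading coefficient is -2.

-2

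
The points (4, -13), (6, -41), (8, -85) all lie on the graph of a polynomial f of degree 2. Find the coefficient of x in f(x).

Write f(x) = ax^2 + bx + c. Substituting each data point gives a linear system:
  16a + 4b + c = -13
  36a + 6b + c = -41
  64a + 8b + c = -85
Solving the system yields a = -2, b = 6, c = -5.
So f(x) = -2x² + 6x - 5.
The coefficient of x is 6.

6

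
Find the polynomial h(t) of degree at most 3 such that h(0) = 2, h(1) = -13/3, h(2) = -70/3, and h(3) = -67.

Using the Lagrange interpolation formula with nodes 0, 1, 2, 3:
  L_0(t) = (t - 1)(t - 2)(t - 3) / -6
  L_1(t) = t(t - 2)(t - 3) / 2
  L_2(t) = t(t - 1)(t - 3) / -2
  L_3(t) = t(t - 1)(t - 2) / 6
Then h(t) = 2·L_0(t) - 13/3·L_1(t) - 70/3·L_2(t) - 67·L_3(t).
Expanding and collecting terms gives h(t) = -2t^3 - (1/3)t^2 - 4t + 2.
Check: h(2) = -70/3. ✓

h(t) = -2t^3 - (1/3)t^2 - 4t + 2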